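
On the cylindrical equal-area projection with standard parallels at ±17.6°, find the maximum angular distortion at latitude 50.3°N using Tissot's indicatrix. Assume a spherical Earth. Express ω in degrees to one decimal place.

44.7°

Cylindrical equal-area (φ₀ = 17.6°): h = cos φ / cos 17.6° along meridians, k = cos 17.6° / cos φ along parallels; h·k = 1.
At 50.3°: h = 0.6701, k = 1.492; principal scales a = 1.492, b = 0.6701.
sin(ω/2) = (a − b)/(a + b) = 0.8221/2.162 = 0.3802, so ω = 2 arcsin(0.3802) ≈ 44.7°.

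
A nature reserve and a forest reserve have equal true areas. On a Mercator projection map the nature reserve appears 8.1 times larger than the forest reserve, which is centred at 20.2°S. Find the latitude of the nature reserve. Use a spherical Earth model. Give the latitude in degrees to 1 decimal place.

Mercator areal scale is sec²φ, so apparent-area ratio = sec²φ₁ / sec²φ₂ = cos²φ₂ / cos²φ₁.
cos²φ₂ / cos²φ₁ = 8.1  ⇒  cos φ₁ = cos 20.2° / √8.1 = 0.9385/2.846 = 0.3298.
φ₁ = arccos(0.3298) ≈ 70.7°.

70.7°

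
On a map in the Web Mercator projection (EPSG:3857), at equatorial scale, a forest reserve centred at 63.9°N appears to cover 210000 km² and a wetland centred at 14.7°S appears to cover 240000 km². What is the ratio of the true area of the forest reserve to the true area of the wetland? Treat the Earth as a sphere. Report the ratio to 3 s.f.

0.181

Mercator's areal exaggeration is sec²φ; hence true area = (apparent area) · cos²φ.
True area of forest reserve: 210000 × cos²(63.9°) = 210000 × 0.1935 = 40640 km².
True area of wetland: 240000 × cos²(14.7°) = 240000 × 0.9356 = 224500 km².
Ratio = 40640 / 224500 ≈ 0.181.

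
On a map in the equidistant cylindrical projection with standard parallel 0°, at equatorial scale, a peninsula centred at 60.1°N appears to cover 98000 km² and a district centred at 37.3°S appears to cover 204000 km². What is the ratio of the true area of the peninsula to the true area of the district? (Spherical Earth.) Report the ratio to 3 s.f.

On the plate carrée, areal scale = h·k = 1 × sec φ, so true area = apparent × cos φ.
True area of peninsula: 98000 × cos(60.1°) = 98000 × 0.4985 = 48850 km².
True area of district: 204000 × cos(37.3°) = 204000 × 0.7955 = 162300 km².
Ratio = 48850 / 162300 ≈ 0.301.

0.301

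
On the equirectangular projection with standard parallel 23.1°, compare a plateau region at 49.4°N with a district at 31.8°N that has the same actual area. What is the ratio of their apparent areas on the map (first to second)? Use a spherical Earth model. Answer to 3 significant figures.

In the equirectangular projection with standard parallel φ₀ = 23.1° (x = Rλ cos φ₀, y = Rφ), meridians are true-scale (h = 1) and the parallel scale is k = cos φ₀ / cos φ.
Areal scale at 49.4°: h·k = 1.000 × 1.413 = 1.413.
Areal scale at 31.8°: h·k = 1.000 × 1.082 = 1.082.
Ratio = 1.413/1.082 ≈ 1.31.

1.31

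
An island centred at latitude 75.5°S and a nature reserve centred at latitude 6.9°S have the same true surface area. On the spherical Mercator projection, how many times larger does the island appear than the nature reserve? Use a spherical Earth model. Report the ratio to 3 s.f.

Mercator is conformal with k = sec φ, so areal scale = k² = sec²φ.
At 75.5°: sec²(75.5°) = 1/0.2504² = 15.95.
At 6.9°: sec²(6.9°) = 1/0.9928² = 1.015.
Ratio = 15.95/1.015 = cos²(6.9°)/cos²(75.5°) ≈ 15.7.

15.7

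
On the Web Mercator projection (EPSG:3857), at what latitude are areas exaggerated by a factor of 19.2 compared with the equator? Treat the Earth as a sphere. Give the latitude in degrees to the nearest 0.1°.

Mercator areal scale is sec²φ.
sec²φ = 19.2  ⇒  cos²φ = 0.05208  ⇒  cos φ = 0.2282.
φ = arccos(0.2282) ≈ 76.8°.

76.8°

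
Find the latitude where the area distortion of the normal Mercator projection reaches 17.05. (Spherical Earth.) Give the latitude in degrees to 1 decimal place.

76.0°

Mercator areal scale is sec²φ.
sec²φ = 17.05  ⇒  cos²φ = 0.05865  ⇒  cos φ = 0.2422.
φ = arccos(0.2422) ≈ 76.0°.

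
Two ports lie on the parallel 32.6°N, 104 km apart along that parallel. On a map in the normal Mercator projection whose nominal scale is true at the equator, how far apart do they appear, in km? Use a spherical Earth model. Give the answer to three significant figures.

For Mercator, h = k = sec φ (a conformal cylindrical projection has a single point scale, 1/cos φ).
Along the parallel, k = sec 32.6° = 1/0.8425 = 1.187.
Map distance = 104 × 1.187 ≈ 123 km.

123 km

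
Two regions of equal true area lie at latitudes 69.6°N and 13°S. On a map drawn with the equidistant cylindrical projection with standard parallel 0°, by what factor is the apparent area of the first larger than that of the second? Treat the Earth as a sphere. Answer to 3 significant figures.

2.80

For the equirectangular projection with φ₀ = 0 (plate carrée), h = 1 along meridians and k = sec φ along parallels.
Areal scale at 69.6°: h·k = 1.000 × 2.869 = 2.869.
Areal scale at 13°: h·k = 1.000 × 1.026 = 1.026.
Ratio = 2.869/1.026 ≈ 2.80.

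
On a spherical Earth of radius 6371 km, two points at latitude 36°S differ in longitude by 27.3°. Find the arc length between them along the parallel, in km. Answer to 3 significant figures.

Arc length along a parallel = R cos φ · Δλ (with Δλ in radians).
= 6371 × cos 36° × (27.3° × π/180) = 6371 × 0.8090 × 0.4765 ≈ 2460 km.

2460 km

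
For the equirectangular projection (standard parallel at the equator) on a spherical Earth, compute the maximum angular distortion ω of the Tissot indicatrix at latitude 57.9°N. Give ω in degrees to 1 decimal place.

For the equirectangular projection with φ₀ = 0 (plate carrée), h = 1 along meridians and k = sec φ along parallels.
At 57.9°: h = 1.000, k = 1.882; principal scales a = 1.882, b = 1.000.
sin(ω/2) = (a − b)/(a + b) = 0.8818/2.882 = 0.3060, so ω = 2 arcsin(0.3060) ≈ 35.6°.

35.6°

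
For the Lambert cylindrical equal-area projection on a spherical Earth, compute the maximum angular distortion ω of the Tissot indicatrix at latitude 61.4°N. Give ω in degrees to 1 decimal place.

77.7°

The Lambert cylindrical equal-area projection is the cylindrical equal-area projection with its standard parallel at the equator (φ₀ = 0). Cylindrical equal-area (φ₀ = 0°): h = cos φ / cos 0° along meridians, k = cos 0° / cos φ along parallels; h·k = 1.
At 61.4°: h = 0.4787, k = 2.089; principal scales a = 2.089, b = 0.4787.
sin(ω/2) = (a − b)/(a + b) = 1.610/2.568 = 0.6271, so ω = 2 arcsin(0.6271) ≈ 77.7°.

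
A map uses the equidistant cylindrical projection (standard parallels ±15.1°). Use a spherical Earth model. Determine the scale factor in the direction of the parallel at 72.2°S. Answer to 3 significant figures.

With standard parallel φ₀ = 15.1°, the equirectangular projection gives x = Rλ cos φ₀, y = Rφ, so h = 1 and k = cos 15.1° / cos φ.
k = cos 15.1° / cos 72.2° = 0.9655/0.3057 = 3.158.

3.16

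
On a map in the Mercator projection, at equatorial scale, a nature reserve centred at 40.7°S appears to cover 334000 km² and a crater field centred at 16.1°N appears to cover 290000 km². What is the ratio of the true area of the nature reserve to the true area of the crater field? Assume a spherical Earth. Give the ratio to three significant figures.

0.717

Since Mercator area scale is 1/cos²φ, the true area equals the apparent area multiplied by cos²φ.
True area of nature reserve: 334000 × cos²(40.7°) = 334000 × 0.5748 = 192000 km².
True area of crater field: 290000 × cos²(16.1°) = 290000 × 0.9231 = 267700 km².
Ratio = 192000 / 267700 ≈ 0.717.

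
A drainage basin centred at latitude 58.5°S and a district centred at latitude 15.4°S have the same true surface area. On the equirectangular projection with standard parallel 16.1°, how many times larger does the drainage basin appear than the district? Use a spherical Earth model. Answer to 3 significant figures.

The equidistant cylindrical projection with φ₀ = 16.1° has h = 1 (meridians true) and k = cos φ₀ / cos φ along parallels.
Areal scale at 58.5°: h·k = 1.000 × 1.839 = 1.839.
Areal scale at 15.4°: h·k = 1.000 × 0.9966 = 0.9966.
Ratio = 1.839/0.9966 ≈ 1.85.

1.85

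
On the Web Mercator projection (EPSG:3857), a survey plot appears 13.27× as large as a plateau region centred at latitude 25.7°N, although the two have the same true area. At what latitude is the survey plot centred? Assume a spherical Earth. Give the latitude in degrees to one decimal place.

Mercator areal scale is sec²φ, so apparent-area ratio = sec²φ₁ / sec²φ₂ = cos²φ₂ / cos²φ₁.
cos²φ₂ / cos²φ₁ = 13.27  ⇒  cos φ₁ = cos 25.7° / √13.27 = 0.9011/3.643 = 0.2474.
φ₁ = arccos(0.2474) ≈ 75.7°.

75.7°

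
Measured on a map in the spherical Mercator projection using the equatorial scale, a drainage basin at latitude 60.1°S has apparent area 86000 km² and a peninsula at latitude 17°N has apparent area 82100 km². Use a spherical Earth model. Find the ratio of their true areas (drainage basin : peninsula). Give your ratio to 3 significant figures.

Mercator's areal exaggeration is sec²φ; hence true area = (apparent area) · cos²φ.
True area of drainage basin: 86000 × cos²(60.1°) = 86000 × 0.2485 = 21370 km².
True area of peninsula: 82100 × cos²(17°) = 82100 × 0.9145 = 75080 km².
Ratio = 21370 / 75080 ≈ 0.285.

0.285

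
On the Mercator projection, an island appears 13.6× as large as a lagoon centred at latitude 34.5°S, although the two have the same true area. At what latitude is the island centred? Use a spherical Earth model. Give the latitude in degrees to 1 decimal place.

77.1°

On Mercator, (apparent₁)/(apparent₂) = sec²φ₁ / sec²φ₂ when true areas are equal.
cos²φ₂ / cos²φ₁ = 13.6  ⇒  cos φ₁ = cos 34.5° / √13.6 = 0.8241/3.688 = 0.2235.
φ₁ = arccos(0.2235) ≈ 77.1°.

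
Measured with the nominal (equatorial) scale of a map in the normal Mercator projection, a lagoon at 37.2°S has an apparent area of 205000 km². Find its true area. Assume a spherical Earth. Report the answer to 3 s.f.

130000 km²

For Mercator, h = k = sec φ (a conformal cylindrical projection has a single point scale, 1/cos φ).
Areal scale = k² = sec²φ = 1/cos²(37.2°) = 1/0.7965² = 1.576.
True area = apparent / (areal scale) = 205000 / 1.576 ≈ 130000 km².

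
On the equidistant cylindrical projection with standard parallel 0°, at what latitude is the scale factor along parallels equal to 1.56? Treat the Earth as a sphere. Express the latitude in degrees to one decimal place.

50.1°

Plate carrée: h = 1, k = sec φ along parallels.
sec φ = 1.56  ⇒  cos φ = 0.6410  ⇒  φ ≈ 50.1°.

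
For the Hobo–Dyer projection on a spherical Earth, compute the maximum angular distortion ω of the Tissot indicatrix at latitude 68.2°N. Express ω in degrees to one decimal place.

79.7°

The Hobo–Dyer projection is cylindrical equal-area with φ₀ = 37.5°. A cylindrical equal-area projection with standard parallel φ₀ has meridian scale h = cos φ / cos φ₀ and parallel scale k = cos φ₀ / cos φ (so areas are preserved, h·k = 1).
At 68.2°: h = 0.4681, k = 2.136; principal scales a = 2.136, b = 0.4681.
sin(ω/2) = (a − b)/(a + b) = 1.668/2.604 = 0.6405, so ω = 2 arcsin(0.6405) ≈ 79.7°.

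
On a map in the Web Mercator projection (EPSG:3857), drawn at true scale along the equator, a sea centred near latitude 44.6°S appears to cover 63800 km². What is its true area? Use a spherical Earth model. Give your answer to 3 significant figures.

For Mercator, h = k = sec φ (a conformal cylindrical projection has a single point scale, 1/cos φ).
Areal scale = k² = sec²φ = 1/cos²(44.6°) = 1/0.7120² = 1.972.
True area = apparent / (areal scale) = 63800 / 1.972 ≈ 32300 km².

32300 km²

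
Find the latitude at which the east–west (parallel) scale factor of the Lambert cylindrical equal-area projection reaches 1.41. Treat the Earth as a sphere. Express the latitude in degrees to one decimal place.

The Lambert cylindrical equal-area projection is the cylindrical equal-area projection with its standard parallel at the equator (φ₀ = 0). Cylindrical equal-area (φ₀ = 0°): h = cos φ / cos 0° along meridians, k = cos 0° / cos φ along parallels; h·k = 1.
k = cos φ₀ / cos φ = 1.41  ⇒  cos φ = cos 0° / 1.41 = 0.7092.
φ = arccos(0.7092) ≈ 44.8°.

44.8°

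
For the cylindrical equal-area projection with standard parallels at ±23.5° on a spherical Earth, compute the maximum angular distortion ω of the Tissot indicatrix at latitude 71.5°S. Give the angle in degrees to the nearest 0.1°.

103.7°

A cylindrical equal-area projection with standard parallel φ₀ has meridian scale h = cos φ / cos φ₀ and parallel scale k = cos φ₀ / cos φ (so areas are preserved, h·k = 1).
At 71.5°: h = 0.3460, k = 2.890; principal scales a = 2.890, b = 0.3460.
sin(ω/2) = (a − b)/(a + b) = 2.544/3.236 = 0.7862, so ω = 2 arcsin(0.7862) ≈ 103.7°.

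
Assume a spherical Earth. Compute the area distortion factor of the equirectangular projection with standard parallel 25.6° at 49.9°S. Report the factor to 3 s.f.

1.40

With standard parallel φ₀ = 25.6°, the equirectangular projection gives x = Rλ cos φ₀, y = Rφ, so h = 1 and k = cos 25.6° / cos φ.
Areal scale = h·k = 1 × cos φ₀ / cos φ; at 49.9°, h = 1.000, k = 1.400, so h·k = 1.400.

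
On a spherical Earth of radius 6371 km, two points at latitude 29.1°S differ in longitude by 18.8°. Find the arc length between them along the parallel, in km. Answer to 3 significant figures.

Arc length along a parallel = R cos φ · Δλ (with Δλ in radians).
= 6371 × cos 29.1° × (18.8° × π/180) = 6371 × 0.8738 × 0.3281 ≈ 1830 km.

1830 km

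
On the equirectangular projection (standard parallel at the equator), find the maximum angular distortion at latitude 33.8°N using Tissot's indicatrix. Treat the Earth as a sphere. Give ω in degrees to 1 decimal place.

For the equirectangular projection with φ₀ = 0 (plate carrée), h = 1 along meridians and k = sec φ along parallels.
At 33.8°: h = 1.000, k = 1.203; principal scales a = 1.203, b = 1.000.
sin(ω/2) = (a − b)/(a + b) = 0.2034/2.203 = 0.09231, so ω = 2 arcsin(0.09231) ≈ 10.6°.

10.6°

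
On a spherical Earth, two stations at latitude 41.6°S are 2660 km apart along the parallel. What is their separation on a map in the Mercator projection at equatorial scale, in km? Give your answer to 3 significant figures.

Mercator is conformal, so the point scale is isotropic: h = k = sec φ = 1/cos φ.
Along the parallel, k = sec 41.6° = 1/0.7478 = 1.337.
Map distance = 2660 × 1.337 ≈ 3560 km.

3560 km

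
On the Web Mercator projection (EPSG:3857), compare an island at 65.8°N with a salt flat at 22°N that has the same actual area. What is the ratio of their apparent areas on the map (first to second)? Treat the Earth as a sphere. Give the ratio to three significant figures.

Mercator areal scale is sec²φ.
At 65.8°: sec²(65.8°) = 1/0.4099² = 5.951.
At 22°: sec²(22°) = 1/0.9272² = 1.163.
Ratio = 5.951/1.163 = cos²(22°)/cos²(65.8°) ≈ 5.12.

5.12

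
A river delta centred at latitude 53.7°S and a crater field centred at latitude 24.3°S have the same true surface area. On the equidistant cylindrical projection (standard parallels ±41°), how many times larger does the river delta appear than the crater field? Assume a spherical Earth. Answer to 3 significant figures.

1.54

The equidistant cylindrical projection with φ₀ = 41° has h = 1 (meridians true) and k = cos φ₀ / cos φ along parallels.
Areal scale at 53.7°: h·k = 1.000 × 1.275 = 1.275.
Areal scale at 24.3°: h·k = 1.000 × 0.8281 = 0.8281.
Ratio = 1.275/0.8281 ≈ 1.54.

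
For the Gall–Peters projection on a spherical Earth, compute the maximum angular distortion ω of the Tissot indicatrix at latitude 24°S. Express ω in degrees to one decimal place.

29.0°

Gall–Peters is a cylindrical equal-area projection with standard parallels at ±45°. For cylindrical equal-area with standard parallel φ₀, h = cos φ / cos φ₀ and k = cos φ₀ / cos φ, so h·k = 1.
At 24°: h = 1.292, k = 0.7740; principal scales a = 1.292, b = 0.7740.
sin(ω/2) = (a − b)/(a + b) = 0.5179/2.066 = 0.2507, so ω = 2 arcsin(0.2507) ≈ 29.0°.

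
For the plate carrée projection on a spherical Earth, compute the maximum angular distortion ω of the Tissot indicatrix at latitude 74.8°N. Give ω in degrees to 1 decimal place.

71.5°

Plate carrée maps x = Rλ, y = Rφ. The meridian scale is h = 1 and the parallel scale is k = 1/cos φ = sec φ.
At 74.8°: h = 1.000, k = 3.814; principal scales a = 3.814, b = 1.000.
sin(ω/2) = (a − b)/(a + b) = 2.814/4.814 = 0.5845, so ω = 2 arcsin(0.5845) ≈ 71.5°.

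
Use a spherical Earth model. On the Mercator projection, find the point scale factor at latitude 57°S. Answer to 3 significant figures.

1.84

For Mercator, h = k = sec φ (a conformal cylindrical projection has a single point scale, 1/cos φ).
k = 1/cos 57° = 1/0.5446 = 1.836.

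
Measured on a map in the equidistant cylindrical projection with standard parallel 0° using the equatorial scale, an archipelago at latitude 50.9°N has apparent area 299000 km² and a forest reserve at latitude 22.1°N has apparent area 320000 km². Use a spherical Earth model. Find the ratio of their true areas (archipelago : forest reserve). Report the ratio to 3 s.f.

On the plate carrée, areal scale = h·k = 1 × sec φ, so true area = apparent × cos φ.
True area of archipelago: 299000 × cos(50.9°) = 299000 × 0.6307 = 188600 km².
True area of forest reserve: 320000 × cos(22.1°) = 320000 × 0.9265 = 296500 km².
Ratio = 188600 / 296500 ≈ 0.636.

0.636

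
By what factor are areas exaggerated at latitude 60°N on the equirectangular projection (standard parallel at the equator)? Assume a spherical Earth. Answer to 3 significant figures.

2.00

For the equirectangular projection with φ₀ = 0 (plate carrée), h = 1 along meridians and k = sec φ along parallels.
Areal scale = h·k = 1 × sec φ; at 60°, h = 1.000, k = 2.000, so h·k = 2.000.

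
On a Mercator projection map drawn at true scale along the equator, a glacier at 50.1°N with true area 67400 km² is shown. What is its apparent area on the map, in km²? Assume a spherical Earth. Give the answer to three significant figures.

Mercator is conformal, so the point scale is isotropic: h = k = sec φ = 1/cos φ.
Areal scale = k² = sec²φ = 1/cos²(50.1°) = 1/0.6414² = 2.430.
Apparent area = 67400 × 2.430 ≈ 164000 km².

164000 km²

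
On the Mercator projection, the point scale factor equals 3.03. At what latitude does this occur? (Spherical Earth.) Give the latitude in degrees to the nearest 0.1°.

Mercator scale is k = sec φ = 1/cos φ.
1/cos φ = 3.03  ⇒  cos φ = 0.3300  ⇒  φ = arccos(0.3300) ≈ 70.7°.

70.7°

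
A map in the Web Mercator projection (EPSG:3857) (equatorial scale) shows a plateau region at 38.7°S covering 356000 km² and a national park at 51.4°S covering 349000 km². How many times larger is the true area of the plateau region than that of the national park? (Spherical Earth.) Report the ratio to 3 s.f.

1.60

Since Mercator area scale is 1/cos²φ, the true area equals the apparent area multiplied by cos²φ.
True area of plateau region: 356000 × cos²(38.7°) = 356000 × 0.6091 = 216800 km².
True area of national park: 349000 × cos²(51.4°) = 349000 × 0.3892 = 135800 km².
Ratio = 216800 / 135800 ≈ 1.60.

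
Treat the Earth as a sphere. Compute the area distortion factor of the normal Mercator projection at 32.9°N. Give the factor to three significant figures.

For Mercator, h = k = sec φ (a conformal cylindrical projection has a single point scale, 1/cos φ).
Areal scale = k² = sec²φ = 1/cos²(32.9°) = 1/0.8396² = 1.419.

1.42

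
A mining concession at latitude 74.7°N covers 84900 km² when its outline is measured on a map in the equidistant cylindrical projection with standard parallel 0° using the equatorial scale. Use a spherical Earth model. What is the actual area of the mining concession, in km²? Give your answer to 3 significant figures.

22400 km²

Plate carrée maps x = Rλ, y = Rφ. The meridian scale is h = 1 and the parallel scale is k = 1/cos φ = sec φ.
Areal scale = h·k = 1 × sec φ; at 74.7°, h = 1.000, k = 3.790, so h·k = 3.790.
True area = apparent / (areal scale) = 84900 / 3.790 ≈ 22400 km².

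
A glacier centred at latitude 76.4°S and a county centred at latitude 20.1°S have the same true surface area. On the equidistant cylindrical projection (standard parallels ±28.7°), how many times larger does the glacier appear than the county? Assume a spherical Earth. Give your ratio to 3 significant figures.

3.99

In the equirectangular projection with standard parallel φ₀ = 28.7° (x = Rλ cos φ₀, y = Rφ), meridians are true-scale (h = 1) and the parallel scale is k = cos φ₀ / cos φ.
Areal scale at 76.4°: h·k = 1.000 × 3.730 = 3.730.
Areal scale at 20.1°: h·k = 1.000 × 0.9340 = 0.9340.
Ratio = 3.730/0.9340 ≈ 3.99.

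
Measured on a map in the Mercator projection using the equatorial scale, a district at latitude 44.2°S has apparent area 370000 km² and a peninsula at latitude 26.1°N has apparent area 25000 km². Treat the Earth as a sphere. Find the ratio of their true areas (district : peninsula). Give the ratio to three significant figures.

On Mercator the areal scale is sec²φ, so true area = apparent × cos²φ.
True area of district: 370000 × cos²(44.2°) = 370000 × 0.5140 = 190200 km².
True area of peninsula: 25000 × cos²(26.1°) = 25000 × 0.8065 = 20160 km².
Ratio = 190200 / 20160 ≈ 9.43.

9.43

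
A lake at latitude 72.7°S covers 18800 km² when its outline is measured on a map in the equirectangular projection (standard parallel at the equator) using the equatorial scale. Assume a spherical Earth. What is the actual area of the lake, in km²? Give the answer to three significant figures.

5590 km²

Plate carrée maps x = Rλ, y = Rφ. The meridian scale is h = 1 and the parallel scale is k = 1/cos φ = sec φ.
Areal scale = h·k = 1 × sec φ; at 72.7°, h = 1.000, k = 3.363, so h·k = 3.363.
True area = apparent / (areal scale) = 18800 / 3.363 ≈ 5590 km².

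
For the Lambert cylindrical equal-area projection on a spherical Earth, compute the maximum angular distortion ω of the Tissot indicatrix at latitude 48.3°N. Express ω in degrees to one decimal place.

The Lambert cylindrical equal-area projection is the cylindrical equal-area projection with its standard parallel at the equator (φ₀ = 0). A cylindrical equal-area projection with standard parallel φ₀ has meridian scale h = cos φ / cos φ₀ and parallel scale k = cos φ₀ / cos φ (so areas are preserved, h·k = 1).
At 48.3°: h = 0.6652, k = 1.503; principal scales a = 1.503, b = 0.6652.
sin(ω/2) = (a − b)/(a + b) = 0.8380/2.168 = 0.3865, so ω = 2 arcsin(0.3865) ≈ 45.5°.

45.5°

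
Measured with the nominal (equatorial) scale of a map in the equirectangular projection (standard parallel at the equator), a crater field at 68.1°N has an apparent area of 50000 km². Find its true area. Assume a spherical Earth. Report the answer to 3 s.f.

18600 km²

For the equirectangular projection with φ₀ = 0 (plate carrée), h = 1 along meridians and k = sec φ along parallels.
Areal scale = h·k = 1 × sec φ; at 68.1°, h = 1.000, k = 2.681, so h·k = 2.681.
True area = apparent / (areal scale) = 50000 / 2.681 ≈ 18600 km².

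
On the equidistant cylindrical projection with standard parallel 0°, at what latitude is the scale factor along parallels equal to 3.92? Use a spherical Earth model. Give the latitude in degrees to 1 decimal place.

Plate carrée: h = 1, k = sec φ along parallels.
sec φ = 3.92  ⇒  cos φ = 0.2551  ⇒  φ ≈ 75.2°.

75.2°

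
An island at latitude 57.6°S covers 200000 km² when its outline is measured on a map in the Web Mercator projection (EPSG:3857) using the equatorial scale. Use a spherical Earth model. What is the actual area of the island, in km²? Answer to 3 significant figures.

For Mercator, h = k = sec φ (a conformal cylindrical projection has a single point scale, 1/cos φ).
Areal scale = k² = sec²φ = 1/cos²(57.6°) = 1/0.5358² = 3.483.
True area = apparent / (areal scale) = 200000 / 3.483 ≈ 57400 km².

57400 km²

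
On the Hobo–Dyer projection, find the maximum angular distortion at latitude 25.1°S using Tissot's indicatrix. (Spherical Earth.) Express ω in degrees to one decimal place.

15.1°

Hobo–Dyer is a cylindrical equal-area projection with standard parallels at ±37.5°. Cylindrical equal-area (φ₀ = 37.5°): h = cos φ / cos 37.5° along meridians, k = cos 37.5° / cos φ along parallels; h·k = 1.
At 25.1°: h = 1.141, k = 0.8761; principal scales a = 1.141, b = 0.8761.
sin(ω/2) = (a − b)/(a + b) = 0.2654/2.018 = 0.1315, so ω = 2 arcsin(0.1315) ≈ 15.1°.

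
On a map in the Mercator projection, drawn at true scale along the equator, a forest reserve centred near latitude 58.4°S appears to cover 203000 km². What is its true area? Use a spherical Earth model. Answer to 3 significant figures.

55700 km²

Mercator is conformal, so the point scale is isotropic: h = k = sec φ = 1/cos φ.
Areal scale = k² = sec²φ = 1/cos²(58.4°) = 1/0.5240² = 3.642.
True area = apparent / (areal scale) = 203000 / 3.642 ≈ 55700 km².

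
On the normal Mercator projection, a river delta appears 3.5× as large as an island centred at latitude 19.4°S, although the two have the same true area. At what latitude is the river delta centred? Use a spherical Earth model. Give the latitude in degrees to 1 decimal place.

Mercator areal scale is sec²φ, so apparent-area ratio = sec²φ₁ / sec²φ₂ = cos²φ₂ / cos²φ₁.
cos²φ₂ / cos²φ₁ = 3.5  ⇒  cos φ₁ = cos 19.4° / √3.5 = 0.9432/1.871 = 0.5042.
φ₁ = arccos(0.5042) ≈ 59.7°.

59.7°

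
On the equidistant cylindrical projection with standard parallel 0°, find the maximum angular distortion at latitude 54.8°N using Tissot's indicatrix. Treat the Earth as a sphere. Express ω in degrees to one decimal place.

For the equirectangular projection with φ₀ = 0 (plate carrée), h = 1 along meridians and k = sec φ along parallels.
At 54.8°: h = 1.000, k = 1.735; principal scales a = 1.735, b = 1.000.
sin(ω/2) = (a − b)/(a + b) = 0.7348/2.735 = 0.2687, so ω = 2 arcsin(0.2687) ≈ 31.2°.

31.2°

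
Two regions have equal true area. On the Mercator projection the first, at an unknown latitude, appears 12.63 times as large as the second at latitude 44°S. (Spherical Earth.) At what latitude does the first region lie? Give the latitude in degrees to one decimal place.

On Mercator, (apparent₁)/(apparent₂) = sec²φ₁ / sec²φ₂ when true areas are equal.
cos²φ₂ / cos²φ₁ = 12.63  ⇒  cos φ₁ = cos 44° / √12.63 = 0.7193/3.554 = 0.2024.
φ₁ = arccos(0.2024) ≈ 78.3°.

78.3°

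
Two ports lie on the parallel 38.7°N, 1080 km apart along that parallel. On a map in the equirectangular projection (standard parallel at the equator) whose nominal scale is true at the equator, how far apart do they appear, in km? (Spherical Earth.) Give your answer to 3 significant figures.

1380 km

For the equirectangular projection with φ₀ = 0 (plate carrée), h = 1 along meridians and k = sec φ along parallels.
Along the parallel, k = sec 38.7° = 1/0.7804 = 1.281.
Map distance = 1080 × 1.281 ≈ 1380 km.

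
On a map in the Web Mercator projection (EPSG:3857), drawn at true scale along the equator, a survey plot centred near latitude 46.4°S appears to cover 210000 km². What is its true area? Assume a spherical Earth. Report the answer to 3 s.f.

For Mercator, h = k = sec φ (a conformal cylindrical projection has a single point scale, 1/cos φ).
Areal scale = k² = sec²φ = 1/cos²(46.4°) = 1/0.6896² = 2.103.
True area = apparent / (areal scale) = 210000 / 2.103 ≈ 99900 km².

99900 km²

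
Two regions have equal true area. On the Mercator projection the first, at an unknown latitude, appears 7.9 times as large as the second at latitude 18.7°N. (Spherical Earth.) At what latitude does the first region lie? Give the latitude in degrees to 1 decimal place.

70.3°

On Mercator, (apparent₁)/(apparent₂) = sec²φ₁ / sec²φ₂ when true areas are equal.
cos²φ₂ / cos²φ₁ = 7.9  ⇒  cos φ₁ = cos 18.7° / √7.9 = 0.9472/2.811 = 0.3370.
φ₁ = arccos(0.3370) ≈ 70.3°.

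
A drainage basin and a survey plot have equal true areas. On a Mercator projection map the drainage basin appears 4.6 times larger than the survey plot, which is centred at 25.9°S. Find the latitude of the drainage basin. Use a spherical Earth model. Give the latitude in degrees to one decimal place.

65.2°

Mercator areal scale is sec²φ, so apparent-area ratio = sec²φ₁ / sec²φ₂ = cos²φ₂ / cos²φ₁.
cos²φ₂ / cos²φ₁ = 4.6  ⇒  cos φ₁ = cos 25.9° / √4.6 = 0.8996/2.145 = 0.4194.
φ₁ = arccos(0.4194) ≈ 65.2°.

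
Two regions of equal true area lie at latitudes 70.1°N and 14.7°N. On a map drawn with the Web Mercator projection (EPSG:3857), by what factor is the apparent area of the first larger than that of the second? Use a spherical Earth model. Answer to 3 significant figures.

Mercator is conformal with k = sec φ, so areal scale = k² = sec²φ.
At 70.1°: sec²(70.1°) = 1/0.3404² = 8.631.
At 14.7°: sec²(14.7°) = 1/0.9673² = 1.069.
Ratio = 8.631/1.069 = cos²(14.7°)/cos²(70.1°) ≈ 8.08.

8.08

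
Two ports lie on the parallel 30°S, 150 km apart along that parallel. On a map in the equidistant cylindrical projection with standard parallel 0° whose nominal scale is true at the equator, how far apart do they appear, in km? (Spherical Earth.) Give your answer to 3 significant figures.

For the equirectangular projection with φ₀ = 0 (plate carrée), h = 1 along meridians and k = sec φ along parallels.
Along the parallel, k = sec 30° = 1/0.8660 = 1.155.
Map distance = 150 × 1.155 ≈ 173 km.

173 km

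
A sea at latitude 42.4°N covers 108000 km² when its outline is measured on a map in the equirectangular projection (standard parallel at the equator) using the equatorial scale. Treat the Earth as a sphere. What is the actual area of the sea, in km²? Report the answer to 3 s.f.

79800 km²

For the equirectangular projection with φ₀ = 0 (plate carrée), h = 1 along meridians and k = sec φ along parallels.
Areal scale = h·k = 1 × sec φ; at 42.4°, h = 1.000, k = 1.354, so h·k = 1.354.
True area = apparent / (areal scale) = 108000 / 1.354 ≈ 79800 km².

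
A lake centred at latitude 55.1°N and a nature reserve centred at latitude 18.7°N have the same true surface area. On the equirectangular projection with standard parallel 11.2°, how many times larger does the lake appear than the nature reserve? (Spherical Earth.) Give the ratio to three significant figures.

In the equirectangular projection with standard parallel φ₀ = 11.2° (x = Rλ cos φ₀, y = Rφ), meridians are true-scale (h = 1) and the parallel scale is k = cos φ₀ / cos φ.
Areal scale at 55.1°: h·k = 1.000 × 1.715 = 1.715.
Areal scale at 18.7°: h·k = 1.000 × 1.036 = 1.036.
Ratio = 1.715/1.036 ≈ 1.66.

1.66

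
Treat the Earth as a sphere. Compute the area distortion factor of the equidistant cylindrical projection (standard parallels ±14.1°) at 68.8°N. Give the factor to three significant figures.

The equidistant cylindrical projection with φ₀ = 14.1° has h = 1 (meridians true) and k = cos φ₀ / cos φ along parallels.
Areal scale = h·k = 1 × cos φ₀ / cos φ; at 68.8°, h = 1.000, k = 2.682, so h·k = 2.682.

2.68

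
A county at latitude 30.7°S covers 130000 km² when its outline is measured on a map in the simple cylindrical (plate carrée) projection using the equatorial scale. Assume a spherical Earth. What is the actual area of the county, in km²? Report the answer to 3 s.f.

112000 km²

Plate carrée maps x = Rλ, y = Rφ. The meridian scale is h = 1 and the parallel scale is k = 1/cos φ = sec φ.
Areal scale = h·k = 1 × sec φ; at 30.7°, h = 1.000, k = 1.163, so h·k = 1.163.
True area = apparent / (areal scale) = 130000 / 1.163 ≈ 112000 km².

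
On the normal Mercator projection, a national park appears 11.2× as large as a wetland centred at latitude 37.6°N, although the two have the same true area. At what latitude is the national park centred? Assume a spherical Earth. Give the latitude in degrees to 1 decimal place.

On Mercator, (apparent₁)/(apparent₂) = sec²φ₁ / sec²φ₂ when true areas are equal.
cos²φ₂ / cos²φ₁ = 11.2  ⇒  cos φ₁ = cos 37.6° / √11.2 = 0.7923/3.347 = 0.2367.
φ₁ = arccos(0.2367) ≈ 76.3°.

76.3°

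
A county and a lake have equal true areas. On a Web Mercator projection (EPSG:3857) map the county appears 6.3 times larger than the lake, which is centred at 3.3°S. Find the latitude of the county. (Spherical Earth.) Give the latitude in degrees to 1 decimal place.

66.6°

For equal true areas on Mercator, apparent areas scale as sec²φ, so the ratio is cos²φ₂ / cos²φ₁.
cos²φ₂ / cos²φ₁ = 6.3  ⇒  cos φ₁ = cos 3.3° / √6.3 = 0.9983/2.510 = 0.3977.
φ₁ = arccos(0.3977) ≈ 66.6°.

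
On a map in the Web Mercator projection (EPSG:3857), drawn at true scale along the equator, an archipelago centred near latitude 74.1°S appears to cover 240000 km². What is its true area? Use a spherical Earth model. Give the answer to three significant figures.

Mercator is conformal, so the point scale is isotropic: h = k = sec φ = 1/cos φ.
Areal scale = k² = sec²φ = 1/cos²(74.1°) = 1/0.2740² = 13.32.
True area = apparent / (areal scale) = 240000 / 13.32 ≈ 18000 km².

18000 km²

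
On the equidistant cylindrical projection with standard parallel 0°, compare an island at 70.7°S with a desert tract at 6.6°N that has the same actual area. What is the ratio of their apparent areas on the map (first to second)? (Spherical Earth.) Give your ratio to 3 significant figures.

In the plate carrée (x = Rλ, y = Rφ), meridians are true-scale (h = 1) and parallels are stretched by k = sec φ.
Areal scale at 70.7°: h·k = 1.000 × 3.026 = 3.026.
Areal scale at 6.6°: h·k = 1.000 × 1.007 = 1.007.
Ratio = 3.026/1.007 ≈ 3.01.

3.01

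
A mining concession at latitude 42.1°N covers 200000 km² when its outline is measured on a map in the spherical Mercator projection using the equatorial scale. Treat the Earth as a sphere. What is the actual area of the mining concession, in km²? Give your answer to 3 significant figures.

The Mercator projection is conformal; its linear scale factor is the same in every direction and equals sec φ = 1/cos φ.
Areal scale = k² = sec²φ = 1/cos²(42.1°) = 1/0.7420² = 1.816.
True area = apparent / (areal scale) = 200000 / 1.816 ≈ 110000 km².

110000 km²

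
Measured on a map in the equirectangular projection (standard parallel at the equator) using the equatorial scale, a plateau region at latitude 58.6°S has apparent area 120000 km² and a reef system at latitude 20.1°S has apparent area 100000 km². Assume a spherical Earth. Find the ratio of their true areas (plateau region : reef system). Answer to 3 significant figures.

0.666

Plate carrée has h = 1 and k = sec φ, giving areal scale sec φ; true area = (apparent area) · cos φ.
True area of plateau region: 120000 × cos(58.6°) = 120000 × 0.5210 = 62520 km².
True area of reef system: 100000 × cos(20.1°) = 100000 × 0.9391 = 93910 km².
Ratio = 62520 / 93910 ≈ 0.666.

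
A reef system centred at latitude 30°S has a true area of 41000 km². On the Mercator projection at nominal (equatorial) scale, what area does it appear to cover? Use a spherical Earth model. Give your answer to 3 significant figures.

54700 km²

Mercator is conformal, so the point scale is isotropic: h = k = sec φ = 1/cos φ.
Areal scale = k² = sec²φ = 1/cos²(30°) = 1/0.8660² = 1.333.
Apparent area = 41000 × 1.333 ≈ 54700 km².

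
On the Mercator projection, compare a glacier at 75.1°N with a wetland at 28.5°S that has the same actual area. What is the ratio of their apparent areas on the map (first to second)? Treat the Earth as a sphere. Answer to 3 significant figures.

11.7

Mercator is conformal with k = sec φ, so areal scale = k² = sec²φ.
At 75.1°: sec²(75.1°) = 1/0.2571² = 15.12.
At 28.5°: sec²(28.5°) = 1/0.8788² = 1.295.
Ratio = 15.12/1.295 = cos²(28.5°)/cos²(75.1°) ≈ 11.7.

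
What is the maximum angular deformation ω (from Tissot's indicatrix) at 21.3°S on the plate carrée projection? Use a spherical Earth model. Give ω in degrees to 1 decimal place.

For the equirectangular projection with φ₀ = 0 (plate carrée), h = 1 along meridians and k = sec φ along parallels.
At 21.3°: h = 1.000, k = 1.073; principal scales a = 1.073, b = 1.000.
sin(ω/2) = (a − b)/(a + b) = 0.07332/2.073 = 0.03536, so ω = 2 arcsin(0.03536) ≈ 4.1°.

4.1°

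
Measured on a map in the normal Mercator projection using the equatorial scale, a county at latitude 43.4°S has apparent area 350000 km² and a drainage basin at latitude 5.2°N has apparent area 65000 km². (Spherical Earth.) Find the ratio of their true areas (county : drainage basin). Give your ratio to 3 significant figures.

On Mercator the areal scale is sec²φ, so true area = apparent × cos²φ.
True area of county: 350000 × cos²(43.4°) = 350000 × 0.5279 = 184800 km².
True area of drainage basin: 65000 × cos²(5.2°) = 65000 × 0.9918 = 64470 km².
Ratio = 184800 / 64470 ≈ 2.87.

2.87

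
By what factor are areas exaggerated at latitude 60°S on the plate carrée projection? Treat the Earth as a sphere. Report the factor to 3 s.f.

Plate carrée maps x = Rλ, y = Rφ. The meridian scale is h = 1 and the parallel scale is k = 1/cos φ = sec φ.
Areal scale = h·k = 1 × sec φ; at 60°, h = 1.000, k = 2.000, so h·k = 2.000.

2.00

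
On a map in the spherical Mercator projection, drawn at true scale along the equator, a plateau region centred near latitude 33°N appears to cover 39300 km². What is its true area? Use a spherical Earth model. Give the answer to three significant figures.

For Mercator, h = k = sec φ (a conformal cylindrical projection has a single point scale, 1/cos φ).
Areal scale = k² = sec²φ = 1/cos²(33°) = 1/0.8387² = 1.422.
True area = apparent / (areal scale) = 39300 / 1.422 ≈ 27600 km².

27600 km²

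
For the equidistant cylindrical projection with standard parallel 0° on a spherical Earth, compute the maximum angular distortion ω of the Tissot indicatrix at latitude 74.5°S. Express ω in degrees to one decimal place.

For the equirectangular projection with φ₀ = 0 (plate carrée), h = 1 along meridians and k = sec φ along parallels.
At 74.5°: h = 1.000, k = 3.742; principal scales a = 3.742, b = 1.000.
sin(ω/2) = (a − b)/(a + b) = 2.742/4.742 = 0.5782, so ω = 2 arcsin(0.5782) ≈ 70.7°.

70.7°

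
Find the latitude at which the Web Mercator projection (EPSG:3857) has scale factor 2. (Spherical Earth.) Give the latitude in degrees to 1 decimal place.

Mercator scale is k = sec φ = 1/cos φ.
1/cos φ = 2  ⇒  cos φ = 0.5000  ⇒  φ = arccos(0.5000) ≈ 60.0°.

60.0°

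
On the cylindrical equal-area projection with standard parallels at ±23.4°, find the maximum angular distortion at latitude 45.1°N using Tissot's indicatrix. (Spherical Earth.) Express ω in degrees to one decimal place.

A cylindrical equal-area projection with standard parallel φ₀ has meridian scale h = cos φ / cos φ₀ and parallel scale k = cos φ₀ / cos φ (so areas are preserved, h·k = 1).
At 45.1°: h = 0.7691, k = 1.300; principal scales a = 1.300, b = 0.7691.
sin(ω/2) = (a − b)/(a + b) = 0.5310/2.069 = 0.2566, so ω = 2 arcsin(0.2566) ≈ 29.7°.

29.7°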